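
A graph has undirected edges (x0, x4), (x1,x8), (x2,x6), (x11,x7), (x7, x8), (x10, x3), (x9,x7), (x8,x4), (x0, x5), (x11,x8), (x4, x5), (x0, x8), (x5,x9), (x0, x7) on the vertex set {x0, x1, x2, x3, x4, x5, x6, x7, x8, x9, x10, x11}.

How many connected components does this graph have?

From x0: component {x0, x1, x4, x5, x7, x8, x9, x11}.
From x2: component {x2, x6}.
From x3: component {x3, x10}.
That's 3 components.

3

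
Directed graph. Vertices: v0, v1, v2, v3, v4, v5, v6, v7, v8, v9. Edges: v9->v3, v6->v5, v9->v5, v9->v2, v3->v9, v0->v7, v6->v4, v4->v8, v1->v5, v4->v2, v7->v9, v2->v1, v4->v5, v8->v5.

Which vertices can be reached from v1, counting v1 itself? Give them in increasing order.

Start at v1.
Its neighbours: v5.
Nothing further is reachable.

v1, v5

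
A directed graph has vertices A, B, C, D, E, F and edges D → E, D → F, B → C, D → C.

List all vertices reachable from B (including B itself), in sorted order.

B, C

Start at B.
Its neighbours: C.
Nothing further is reachable.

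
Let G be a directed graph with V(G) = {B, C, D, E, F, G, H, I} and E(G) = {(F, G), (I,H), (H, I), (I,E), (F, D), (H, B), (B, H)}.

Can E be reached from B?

Yes

Explore from B.
Distance 1: reach H.
Distance 2: reach I.
Distance 3: reach E.
Found E.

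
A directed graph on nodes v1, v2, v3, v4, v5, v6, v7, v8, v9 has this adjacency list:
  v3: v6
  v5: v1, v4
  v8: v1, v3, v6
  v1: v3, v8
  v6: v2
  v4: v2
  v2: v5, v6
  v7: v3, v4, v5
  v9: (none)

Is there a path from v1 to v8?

Explore from v1.
Distance 1: reach v3, v8.
Found v8.

Yes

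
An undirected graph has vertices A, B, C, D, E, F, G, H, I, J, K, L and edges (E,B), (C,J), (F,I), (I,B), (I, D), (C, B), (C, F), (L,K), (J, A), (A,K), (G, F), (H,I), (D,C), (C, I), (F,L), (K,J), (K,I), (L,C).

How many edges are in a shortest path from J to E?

Distance 0: J.
Distance 1: A, C, K.
Distance 2: B, D, F, I, L.
Distance 3: E, G, H — contains E.

3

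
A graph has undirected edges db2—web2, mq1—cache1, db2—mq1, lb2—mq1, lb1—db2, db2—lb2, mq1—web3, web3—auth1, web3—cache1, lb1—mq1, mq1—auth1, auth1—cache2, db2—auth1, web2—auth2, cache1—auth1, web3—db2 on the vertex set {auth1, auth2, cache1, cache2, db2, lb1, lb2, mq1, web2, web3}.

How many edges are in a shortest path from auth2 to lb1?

3

Distance 0: auth2.
Distance 1: web2.
Distance 2: db2.
Distance 3: auth1, lb1, lb2, mq1, web3 — contains lb1.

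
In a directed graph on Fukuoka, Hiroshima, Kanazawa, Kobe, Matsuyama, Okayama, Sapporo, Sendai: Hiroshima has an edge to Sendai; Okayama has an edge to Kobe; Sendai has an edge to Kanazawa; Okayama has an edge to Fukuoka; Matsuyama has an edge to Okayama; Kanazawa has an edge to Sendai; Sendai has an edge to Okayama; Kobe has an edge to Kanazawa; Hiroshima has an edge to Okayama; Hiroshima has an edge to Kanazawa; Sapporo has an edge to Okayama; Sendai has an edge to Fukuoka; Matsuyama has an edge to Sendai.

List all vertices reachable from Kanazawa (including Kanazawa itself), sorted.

Fukuoka, Kanazawa, Kobe, Okayama, Sendai

Start at Kanazawa.
Its neighbours: Sendai.
Then their neighbours: Fukuoka, Okayama.
Then next layer: Kobe.
Nothing further is reachable.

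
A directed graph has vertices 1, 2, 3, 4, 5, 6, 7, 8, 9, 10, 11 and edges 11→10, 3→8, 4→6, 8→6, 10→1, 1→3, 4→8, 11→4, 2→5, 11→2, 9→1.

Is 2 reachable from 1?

No

Explore from 1.
Distance 1: reach 3.
Distance 2: reach 8.
Distance 3: reach 6.
The search from 1 is exhausted; no directed path reaches 2.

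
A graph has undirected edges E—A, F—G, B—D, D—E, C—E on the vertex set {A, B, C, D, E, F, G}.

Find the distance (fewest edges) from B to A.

Distance 0: B.
Distance 1: D.
Distance 2: E.
Distance 3: A, C — contains A.

3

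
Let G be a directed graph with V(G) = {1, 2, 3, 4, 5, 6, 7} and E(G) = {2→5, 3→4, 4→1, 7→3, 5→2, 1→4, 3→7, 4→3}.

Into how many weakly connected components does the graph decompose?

From 1: component {1, 3, 4, 7}.
From 2: component {2, 5}.
From 6: component {6}.
That's 3 components.

3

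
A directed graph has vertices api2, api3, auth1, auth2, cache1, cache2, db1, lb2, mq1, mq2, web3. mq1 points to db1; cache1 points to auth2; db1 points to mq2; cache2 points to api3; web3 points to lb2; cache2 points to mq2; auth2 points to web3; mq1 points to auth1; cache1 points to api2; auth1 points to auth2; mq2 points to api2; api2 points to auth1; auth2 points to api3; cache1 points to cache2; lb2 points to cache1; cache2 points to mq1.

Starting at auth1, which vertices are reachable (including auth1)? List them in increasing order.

Start at auth1.
Its neighbours: auth2.
Then their neighbours: api3, web3.
Then next layer: lb2.
Then next layer: cache1.
Then next layer: api2, cache2.
Then next layer: mq1, mq2.
Then next layer: db1.
Every vertex is now reached.

api2, api3, auth1, auth2, cache1, cache2, db1, lb2, mq1, mq2, web3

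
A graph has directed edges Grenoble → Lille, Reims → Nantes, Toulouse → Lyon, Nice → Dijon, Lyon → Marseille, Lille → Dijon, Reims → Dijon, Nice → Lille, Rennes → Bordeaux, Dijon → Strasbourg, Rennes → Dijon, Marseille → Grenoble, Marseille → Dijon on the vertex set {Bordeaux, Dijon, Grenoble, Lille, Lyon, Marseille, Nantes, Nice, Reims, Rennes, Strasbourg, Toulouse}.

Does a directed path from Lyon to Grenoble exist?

Yes

Explore from Lyon.
Distance 1: reach Marseille.
Distance 2: reach Dijon, Grenoble.
Found Grenoble.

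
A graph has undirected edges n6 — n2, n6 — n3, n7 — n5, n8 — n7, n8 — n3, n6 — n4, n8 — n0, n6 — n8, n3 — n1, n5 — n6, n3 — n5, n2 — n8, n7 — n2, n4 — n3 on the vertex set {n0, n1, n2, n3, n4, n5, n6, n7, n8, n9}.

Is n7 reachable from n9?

n9 has no edges, so nothing is reachable from it.

No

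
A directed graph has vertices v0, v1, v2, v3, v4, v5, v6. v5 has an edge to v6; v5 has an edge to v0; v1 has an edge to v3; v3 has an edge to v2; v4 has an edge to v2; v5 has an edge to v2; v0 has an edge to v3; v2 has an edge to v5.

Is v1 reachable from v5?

Explore from v5.
Distance 1: reach v0, v2, v6.
Distance 2: reach v3.
The search from v5 is exhausted; no directed path reaches v1.

No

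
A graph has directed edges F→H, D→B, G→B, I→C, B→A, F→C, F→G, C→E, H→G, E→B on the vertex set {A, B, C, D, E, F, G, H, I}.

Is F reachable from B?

No

Explore from B.
Distance 1: reach A.
The search from B is exhausted; no directed path reaches F.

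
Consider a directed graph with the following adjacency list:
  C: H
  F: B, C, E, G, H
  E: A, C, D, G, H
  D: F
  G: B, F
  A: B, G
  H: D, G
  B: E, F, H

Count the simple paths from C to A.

7

C→H→D→F→B→E→A
C→H→D→F→E→A
C→H→D→F→G→B→E→A
C→H→G→B→E→A
C→H→G→B→F→E→A
C→H→G→F→B→E→A
C→H→G→F→E→A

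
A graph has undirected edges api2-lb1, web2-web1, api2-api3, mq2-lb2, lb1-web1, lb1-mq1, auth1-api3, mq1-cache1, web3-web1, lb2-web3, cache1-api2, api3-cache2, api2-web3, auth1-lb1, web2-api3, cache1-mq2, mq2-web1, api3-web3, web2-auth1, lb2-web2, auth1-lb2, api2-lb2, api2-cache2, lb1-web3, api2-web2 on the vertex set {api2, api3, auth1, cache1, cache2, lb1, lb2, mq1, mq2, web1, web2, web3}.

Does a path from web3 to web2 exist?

Yes

Explore from web3.
Distance 1: reach api2, api3, lb1, lb2, web1.
Distance 2: reach auth1, cache1, cache2, mq1, mq2, web2.
Found web2.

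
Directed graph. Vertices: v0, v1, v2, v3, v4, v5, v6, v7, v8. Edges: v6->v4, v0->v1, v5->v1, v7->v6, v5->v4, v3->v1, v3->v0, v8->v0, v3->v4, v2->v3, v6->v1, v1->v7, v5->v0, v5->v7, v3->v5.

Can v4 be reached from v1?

Explore from v1.
Distance 1: reach v7.
Distance 2: reach v6.
Distance 3: reach v4.
Found v4.

Yes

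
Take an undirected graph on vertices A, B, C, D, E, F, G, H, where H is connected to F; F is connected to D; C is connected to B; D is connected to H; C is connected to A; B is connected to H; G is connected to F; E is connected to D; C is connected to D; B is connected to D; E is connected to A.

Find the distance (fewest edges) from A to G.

Distance 0: A.
Distance 1: C, E.
Distance 2: B, D.
Distance 3: F, H.
Distance 4: G — contains G.

4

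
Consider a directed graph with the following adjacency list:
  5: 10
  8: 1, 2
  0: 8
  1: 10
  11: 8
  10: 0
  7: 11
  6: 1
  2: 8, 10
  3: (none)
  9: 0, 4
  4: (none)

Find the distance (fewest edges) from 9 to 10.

Distance 0: 9.
Distance 1: 0, 4.
Distance 2: 8.
Distance 3: 1, 2.
Distance 4: 10 — contains 10.

4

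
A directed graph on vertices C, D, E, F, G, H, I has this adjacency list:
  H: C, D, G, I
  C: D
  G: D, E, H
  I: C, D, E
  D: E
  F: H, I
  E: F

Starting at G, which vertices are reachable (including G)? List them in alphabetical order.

Start at G.
Its neighbours: D, E, H.
Then their neighbours: C, F, I.
Every vertex is now reached.

C, D, E, F, G, H, I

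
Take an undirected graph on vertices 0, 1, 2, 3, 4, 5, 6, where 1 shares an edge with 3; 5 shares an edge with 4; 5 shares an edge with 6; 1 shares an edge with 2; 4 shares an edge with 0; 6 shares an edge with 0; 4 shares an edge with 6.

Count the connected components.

2

From 0: component {0, 4, 5, 6}.
From 1: component {1, 2, 3}.
That's 2 components.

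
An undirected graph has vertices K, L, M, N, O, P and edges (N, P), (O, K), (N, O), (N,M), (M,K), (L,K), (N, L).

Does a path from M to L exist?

Yes

Explore from M.
Distance 1: reach K, N.
Distance 2: reach L, O, P.
Found L.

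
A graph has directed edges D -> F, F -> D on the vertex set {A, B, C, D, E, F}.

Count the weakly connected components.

5

From A: component {A}.
From B: component {B}.
From C: component {C}.
From D: component {D, F}.
From E: component {E}.
That's 5 components.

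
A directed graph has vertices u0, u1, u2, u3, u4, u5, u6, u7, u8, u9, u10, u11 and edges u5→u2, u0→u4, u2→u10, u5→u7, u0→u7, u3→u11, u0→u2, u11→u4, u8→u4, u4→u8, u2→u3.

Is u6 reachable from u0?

Explore from u0.
Distance 1: reach u2, u4, u7.
Distance 2: reach u3, u8, u10.
Distance 3: reach u11.
The search from u0 is exhausted; no directed path reaches u6.

No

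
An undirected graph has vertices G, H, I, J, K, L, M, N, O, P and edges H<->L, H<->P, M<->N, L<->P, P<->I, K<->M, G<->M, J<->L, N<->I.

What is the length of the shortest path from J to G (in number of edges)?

6

Distance 0: J.
Distance 1: L.
Distance 2: H, P.
Distance 3: I.
Distance 4: N.
Distance 5: M.
Distance 6: G, K — contains G.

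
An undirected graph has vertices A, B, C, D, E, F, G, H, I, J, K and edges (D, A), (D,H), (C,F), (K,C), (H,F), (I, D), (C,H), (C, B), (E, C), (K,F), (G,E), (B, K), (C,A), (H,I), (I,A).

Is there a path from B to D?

Explore from B.
Distance 1: reach C, K.
Distance 2: reach A, E, F, H.
Distance 3: reach D, G, I.
Found D.

Yes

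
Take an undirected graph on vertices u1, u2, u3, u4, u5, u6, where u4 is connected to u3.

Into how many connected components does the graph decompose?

From u1: component {u1}.
From u2: component {u2}.
From u3: component {u3, u4}.
From u5: component {u5}.
From u6: component {u6}.
That's 5 components.

5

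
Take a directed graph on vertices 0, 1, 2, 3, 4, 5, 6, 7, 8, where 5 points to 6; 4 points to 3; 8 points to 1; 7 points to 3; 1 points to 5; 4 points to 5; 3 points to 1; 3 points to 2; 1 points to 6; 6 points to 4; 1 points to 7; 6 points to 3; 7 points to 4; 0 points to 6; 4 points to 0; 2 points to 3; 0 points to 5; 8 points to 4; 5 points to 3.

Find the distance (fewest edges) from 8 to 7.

Distance 0: 8.
Distance 1: 1, 4.
Distance 2: 0, 3, 5, 6, 7 — contains 7.

2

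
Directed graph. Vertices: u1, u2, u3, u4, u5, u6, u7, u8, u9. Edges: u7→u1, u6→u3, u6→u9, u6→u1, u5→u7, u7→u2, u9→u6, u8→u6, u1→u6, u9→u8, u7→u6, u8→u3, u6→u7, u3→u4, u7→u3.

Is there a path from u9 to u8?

Yes

Explore from u9.
Distance 1: reach u6, u8.
Found u8.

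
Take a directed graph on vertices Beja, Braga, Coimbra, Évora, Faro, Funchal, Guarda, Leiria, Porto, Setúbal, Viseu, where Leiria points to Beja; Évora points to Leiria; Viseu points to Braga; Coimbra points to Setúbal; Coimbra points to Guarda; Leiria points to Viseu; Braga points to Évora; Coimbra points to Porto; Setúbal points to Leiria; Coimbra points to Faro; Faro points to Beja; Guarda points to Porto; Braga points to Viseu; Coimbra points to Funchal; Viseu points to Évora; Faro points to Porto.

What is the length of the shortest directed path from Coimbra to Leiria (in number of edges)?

2

Distance 0: Coimbra.
Distance 1: Faro, Funchal, Guarda, Porto, Setúbal.
Distance 2: Beja, Leiria — contains Leiria.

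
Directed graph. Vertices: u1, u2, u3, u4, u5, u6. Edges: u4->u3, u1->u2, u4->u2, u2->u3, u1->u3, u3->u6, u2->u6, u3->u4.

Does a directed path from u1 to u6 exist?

Explore from u1.
Distance 1: reach u2, u3.
Distance 2: reach u4, u6.
Found u6.

Yes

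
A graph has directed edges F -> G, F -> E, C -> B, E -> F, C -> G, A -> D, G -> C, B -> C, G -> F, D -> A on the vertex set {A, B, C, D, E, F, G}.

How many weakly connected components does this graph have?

From A: component {A, D}.
From B: component {B, C, E, F, G}.
That's 2 components.

2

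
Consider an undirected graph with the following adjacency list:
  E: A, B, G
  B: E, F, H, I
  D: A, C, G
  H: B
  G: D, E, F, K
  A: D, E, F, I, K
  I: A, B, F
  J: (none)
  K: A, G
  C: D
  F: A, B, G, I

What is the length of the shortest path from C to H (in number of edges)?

5

Distance 0: C.
Distance 1: D.
Distance 2: A, G.
Distance 3: E, F, I, K.
Distance 4: B.
Distance 5: H — contains H.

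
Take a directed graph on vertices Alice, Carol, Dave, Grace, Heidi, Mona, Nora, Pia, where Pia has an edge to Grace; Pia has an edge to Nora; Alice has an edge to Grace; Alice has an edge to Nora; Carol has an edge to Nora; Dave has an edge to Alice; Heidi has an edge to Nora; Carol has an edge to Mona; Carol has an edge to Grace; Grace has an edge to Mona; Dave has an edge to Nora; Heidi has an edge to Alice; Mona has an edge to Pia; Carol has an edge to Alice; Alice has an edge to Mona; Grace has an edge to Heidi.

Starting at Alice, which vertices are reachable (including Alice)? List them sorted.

Start at Alice.
Its neighbours: Grace, Mona, Nora.
Then their neighbours: Heidi, Pia.
Nothing further is reachable.

Alice, Grace, Heidi, Mona, Nora, Pia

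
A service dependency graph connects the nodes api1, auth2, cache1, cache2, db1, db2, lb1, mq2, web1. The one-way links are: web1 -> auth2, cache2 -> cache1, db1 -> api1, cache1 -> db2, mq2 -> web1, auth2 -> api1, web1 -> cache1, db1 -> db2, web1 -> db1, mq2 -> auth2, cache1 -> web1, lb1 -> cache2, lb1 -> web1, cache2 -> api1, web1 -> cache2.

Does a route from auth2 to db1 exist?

Explore from auth2.
Distance 1: reach api1.
The search from auth2 is exhausted; no directed path reaches db1.

No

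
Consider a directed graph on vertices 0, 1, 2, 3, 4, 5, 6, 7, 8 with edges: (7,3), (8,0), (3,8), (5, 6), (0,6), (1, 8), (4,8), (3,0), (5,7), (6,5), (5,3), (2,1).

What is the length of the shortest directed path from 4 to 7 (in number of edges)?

Distance 0: 4.
Distance 1: 8.
Distance 2: 0.
Distance 3: 6.
Distance 4: 5.
Distance 5: 3, 7 — contains 7.

5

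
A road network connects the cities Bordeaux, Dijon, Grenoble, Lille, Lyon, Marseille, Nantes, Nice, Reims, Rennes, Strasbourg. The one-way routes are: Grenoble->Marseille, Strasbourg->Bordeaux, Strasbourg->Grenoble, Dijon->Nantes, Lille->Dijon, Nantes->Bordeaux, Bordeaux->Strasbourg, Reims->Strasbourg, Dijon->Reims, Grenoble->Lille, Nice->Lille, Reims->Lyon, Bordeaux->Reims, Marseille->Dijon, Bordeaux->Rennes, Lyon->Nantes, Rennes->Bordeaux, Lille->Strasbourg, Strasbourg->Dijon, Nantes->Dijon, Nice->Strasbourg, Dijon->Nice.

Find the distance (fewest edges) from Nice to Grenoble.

Distance 0: Nice.
Distance 1: Lille, Strasbourg.
Distance 2: Bordeaux, Dijon, Grenoble — contains Grenoble.

2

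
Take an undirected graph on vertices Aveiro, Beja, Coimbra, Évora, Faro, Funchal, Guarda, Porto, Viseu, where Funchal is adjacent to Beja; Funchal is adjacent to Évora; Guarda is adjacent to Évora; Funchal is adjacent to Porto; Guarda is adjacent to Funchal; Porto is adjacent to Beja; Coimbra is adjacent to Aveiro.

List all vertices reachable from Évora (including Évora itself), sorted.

Beja, Évora, Funchal, Guarda, Porto

Start at Évora.
Its neighbours: Funchal, Guarda.
Then their neighbours: Beja, Porto.
Nothing further is reachable.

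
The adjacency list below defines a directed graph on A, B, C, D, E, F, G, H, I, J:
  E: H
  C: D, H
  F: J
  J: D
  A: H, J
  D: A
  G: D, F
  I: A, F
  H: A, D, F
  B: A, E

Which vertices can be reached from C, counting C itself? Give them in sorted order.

Start at C.
Its neighbours: D, H.
Then their neighbours: A, F.
Then next layer: J.
Nothing further is reachable.

A, C, D, F, H, J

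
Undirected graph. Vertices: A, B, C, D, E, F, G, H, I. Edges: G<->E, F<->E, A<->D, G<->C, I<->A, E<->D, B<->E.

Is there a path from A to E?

Yes

Explore from A.
Distance 1: reach D, I.
Distance 2: reach E.
Found E.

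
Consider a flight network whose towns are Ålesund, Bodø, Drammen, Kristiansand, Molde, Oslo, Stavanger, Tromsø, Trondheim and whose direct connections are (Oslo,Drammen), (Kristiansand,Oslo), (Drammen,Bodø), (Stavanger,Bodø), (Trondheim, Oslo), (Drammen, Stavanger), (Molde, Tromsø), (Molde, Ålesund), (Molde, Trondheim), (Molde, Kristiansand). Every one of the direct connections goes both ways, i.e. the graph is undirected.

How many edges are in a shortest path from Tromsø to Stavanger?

5

Distance 0: Tromsø.
Distance 1: Molde.
Distance 2: Ålesund, Kristiansand, Trondheim.
Distance 3: Oslo.
Distance 4: Drammen.
Distance 5: Bodø, Stavanger — contains Stavanger.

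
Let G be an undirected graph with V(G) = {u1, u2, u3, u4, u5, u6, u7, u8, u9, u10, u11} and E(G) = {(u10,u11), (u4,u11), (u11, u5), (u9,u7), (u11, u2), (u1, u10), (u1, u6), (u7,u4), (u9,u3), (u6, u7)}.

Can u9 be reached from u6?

Explore from u6.
Distance 1: reach u1, u7.
Distance 2: reach u4, u9, u10.
Found u9.

Yes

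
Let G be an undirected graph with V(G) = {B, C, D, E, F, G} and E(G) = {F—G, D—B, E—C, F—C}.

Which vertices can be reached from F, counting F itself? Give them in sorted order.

Start at F.
Its neighbours: C, G.
Then their neighbours: E.
Nothing further is reachable.

C, E, F, G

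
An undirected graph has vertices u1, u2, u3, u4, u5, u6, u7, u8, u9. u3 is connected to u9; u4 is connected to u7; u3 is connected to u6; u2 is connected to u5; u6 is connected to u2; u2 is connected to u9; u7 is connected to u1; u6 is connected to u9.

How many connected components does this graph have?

3

From u1: component {u1, u4, u7}.
From u2: component {u2, u3, u5, u6, u9}.
From u8: component {u8}.
That's 3 components.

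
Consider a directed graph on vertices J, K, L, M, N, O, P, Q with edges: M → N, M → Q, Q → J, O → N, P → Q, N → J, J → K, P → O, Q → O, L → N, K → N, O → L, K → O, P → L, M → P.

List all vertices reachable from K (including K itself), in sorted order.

Start at K.
Its neighbours: N, O.
Then their neighbours: J, L.
Nothing further is reachable.

J, K, L, N, O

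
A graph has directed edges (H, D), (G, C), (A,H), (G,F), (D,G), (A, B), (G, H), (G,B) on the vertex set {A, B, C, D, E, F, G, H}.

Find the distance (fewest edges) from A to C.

4

Distance 0: A.
Distance 1: B, H.
Distance 2: D.
Distance 3: G.
Distance 4: C, F — contains C.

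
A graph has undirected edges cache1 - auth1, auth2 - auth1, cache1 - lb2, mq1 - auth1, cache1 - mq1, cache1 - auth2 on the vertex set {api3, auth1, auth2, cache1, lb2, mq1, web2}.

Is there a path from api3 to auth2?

No

api3 has no edges, so nothing is reachable from it.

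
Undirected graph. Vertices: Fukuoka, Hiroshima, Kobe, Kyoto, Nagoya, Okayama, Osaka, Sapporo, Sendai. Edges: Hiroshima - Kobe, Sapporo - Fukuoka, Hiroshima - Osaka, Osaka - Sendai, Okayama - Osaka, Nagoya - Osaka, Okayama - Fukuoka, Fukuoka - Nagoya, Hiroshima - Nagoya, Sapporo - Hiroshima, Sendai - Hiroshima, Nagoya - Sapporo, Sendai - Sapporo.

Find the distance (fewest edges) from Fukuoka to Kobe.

3

Distance 0: Fukuoka.
Distance 1: Nagoya, Okayama, Sapporo.
Distance 2: Hiroshima, Osaka, Sendai.
Distance 3: Kobe — contains Kobe.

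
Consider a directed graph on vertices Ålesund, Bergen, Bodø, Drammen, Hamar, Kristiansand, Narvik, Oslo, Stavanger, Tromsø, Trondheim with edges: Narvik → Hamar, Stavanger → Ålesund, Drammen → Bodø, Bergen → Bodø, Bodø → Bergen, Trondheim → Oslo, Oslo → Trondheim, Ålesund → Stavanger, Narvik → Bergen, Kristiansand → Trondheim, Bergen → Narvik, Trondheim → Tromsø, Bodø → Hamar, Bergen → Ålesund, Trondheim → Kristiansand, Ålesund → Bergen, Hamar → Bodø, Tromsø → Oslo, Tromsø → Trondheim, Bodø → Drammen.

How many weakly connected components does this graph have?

From Ålesund: component {Ålesund, Bergen, Bodø, Drammen, Hamar, Narvik, Stavanger}.
From Kristiansand: component {Kristiansand, Oslo, Tromsø, Trondheim}.
That's 2 components.

2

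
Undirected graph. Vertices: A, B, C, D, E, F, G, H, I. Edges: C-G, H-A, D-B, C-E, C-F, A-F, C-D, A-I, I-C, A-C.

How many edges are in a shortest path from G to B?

Distance 0: G.
Distance 1: C.
Distance 2: A, D, E, F, I.
Distance 3: B, H — contains B.

3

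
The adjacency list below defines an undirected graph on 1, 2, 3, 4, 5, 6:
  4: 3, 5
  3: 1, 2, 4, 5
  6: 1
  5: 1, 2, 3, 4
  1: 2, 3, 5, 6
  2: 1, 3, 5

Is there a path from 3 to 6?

Yes

Explore from 3.
Distance 1: reach 1, 2, 4, 5.
Distance 2: reach 6.
Found 6.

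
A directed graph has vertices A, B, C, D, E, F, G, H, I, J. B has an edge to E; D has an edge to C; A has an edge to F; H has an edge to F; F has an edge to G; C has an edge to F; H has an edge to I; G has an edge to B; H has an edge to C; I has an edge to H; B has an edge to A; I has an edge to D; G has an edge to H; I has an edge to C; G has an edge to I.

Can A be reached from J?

No

J has no outgoing edges, so nothing is reachable from it.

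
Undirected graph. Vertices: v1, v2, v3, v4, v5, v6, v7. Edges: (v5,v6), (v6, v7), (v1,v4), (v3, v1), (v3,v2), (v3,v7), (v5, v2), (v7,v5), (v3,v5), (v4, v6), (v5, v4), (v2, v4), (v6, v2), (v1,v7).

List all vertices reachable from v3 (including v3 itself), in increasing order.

Start at v3.
Its neighbours: v1, v2, v5, v7.
Then their neighbours: v4, v6.
Every vertex is now reached.

v1, v2, v3, v4, v5, v6, v7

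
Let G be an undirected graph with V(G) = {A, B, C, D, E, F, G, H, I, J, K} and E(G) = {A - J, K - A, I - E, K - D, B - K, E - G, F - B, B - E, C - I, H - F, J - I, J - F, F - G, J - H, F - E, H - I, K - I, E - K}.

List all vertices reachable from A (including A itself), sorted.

Start at A.
Its neighbours: J, K.
Then their neighbours: B, D, E, F, H, I.
Then next layer: C, G.
Every vertex is now reached.

A, B, C, D, E, F, G, H, I, J, K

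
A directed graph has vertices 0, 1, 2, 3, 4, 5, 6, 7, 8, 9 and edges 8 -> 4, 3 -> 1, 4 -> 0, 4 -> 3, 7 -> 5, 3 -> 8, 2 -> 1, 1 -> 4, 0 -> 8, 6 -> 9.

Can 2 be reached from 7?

Explore from 7.
Distance 1: reach 5.
The search from 7 is exhausted; no directed path reaches 2.

No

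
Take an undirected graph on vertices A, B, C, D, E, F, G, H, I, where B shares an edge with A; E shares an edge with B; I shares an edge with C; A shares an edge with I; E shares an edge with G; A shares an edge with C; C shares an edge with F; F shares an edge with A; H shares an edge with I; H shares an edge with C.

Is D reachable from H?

Explore from H.
Distance 1: reach C, I.
Distance 2: reach A, F.
Distance 3: reach B.
Distance 4: reach E.
Distance 5: reach G.
The search is exhausted without reaching D; it lies in a different component.

No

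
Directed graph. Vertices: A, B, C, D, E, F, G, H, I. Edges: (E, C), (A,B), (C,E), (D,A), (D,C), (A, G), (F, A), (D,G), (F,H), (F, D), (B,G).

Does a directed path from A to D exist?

Explore from A.
Distance 1: reach B, G.
The search from A is exhausted; no directed path reaches D.

No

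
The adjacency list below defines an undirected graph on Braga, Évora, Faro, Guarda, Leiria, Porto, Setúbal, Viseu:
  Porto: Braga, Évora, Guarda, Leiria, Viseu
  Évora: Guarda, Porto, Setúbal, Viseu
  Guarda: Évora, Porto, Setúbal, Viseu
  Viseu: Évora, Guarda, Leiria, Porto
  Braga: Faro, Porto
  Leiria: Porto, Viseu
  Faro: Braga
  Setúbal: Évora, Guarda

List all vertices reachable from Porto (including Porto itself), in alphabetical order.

Braga, Évora, Faro, Guarda, Leiria, Porto, Setúbal, Viseu

Start at Porto.
Its neighbours: Braga, Évora, Guarda, Leiria, Viseu.
Then their neighbours: Faro, Setúbal.
Every vertex is now reached.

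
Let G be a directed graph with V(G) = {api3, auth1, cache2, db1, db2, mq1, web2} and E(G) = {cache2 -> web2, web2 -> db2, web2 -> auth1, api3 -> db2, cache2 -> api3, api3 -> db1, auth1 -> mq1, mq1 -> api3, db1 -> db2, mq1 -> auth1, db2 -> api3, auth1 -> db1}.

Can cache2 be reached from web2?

Explore from web2.
Distance 1: reach auth1, db2.
Distance 2: reach api3, db1, mq1.
The search from web2 is exhausted; no directed path reaches cache2.

No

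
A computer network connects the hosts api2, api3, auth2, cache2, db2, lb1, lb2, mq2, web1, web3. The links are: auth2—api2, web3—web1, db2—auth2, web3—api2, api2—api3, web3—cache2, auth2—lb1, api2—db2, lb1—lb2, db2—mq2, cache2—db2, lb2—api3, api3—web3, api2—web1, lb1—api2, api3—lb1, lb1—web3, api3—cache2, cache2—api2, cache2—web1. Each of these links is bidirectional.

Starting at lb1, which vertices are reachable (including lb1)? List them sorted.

Start at lb1.
Its neighbours: api2, api3, auth2, lb2, web3.
Then their neighbours: cache2, db2, web1.
Then next layer: mq2.
Every vertex is now reached.

api2, api3, auth2, cache2, db2, lb1, lb2, mq2, web1, web3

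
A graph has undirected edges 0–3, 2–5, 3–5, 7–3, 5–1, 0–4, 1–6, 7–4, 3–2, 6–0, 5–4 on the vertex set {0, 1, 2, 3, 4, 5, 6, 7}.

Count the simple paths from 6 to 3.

6–0–3
6–0–4–5–2–3
6–0–4–5–3
6–0–4–7–3
6–1–5–2–3
6–1–5–3
6–1–5–4–0–3
6–1–5–4–7–3

8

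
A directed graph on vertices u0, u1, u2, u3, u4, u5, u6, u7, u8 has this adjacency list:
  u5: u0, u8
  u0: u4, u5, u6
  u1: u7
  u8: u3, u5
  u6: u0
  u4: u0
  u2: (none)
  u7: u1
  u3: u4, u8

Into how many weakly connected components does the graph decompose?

3

From u0: component {u0, u3, u4, u5, u6, u8}.
From u1: component {u1, u7}.
From u2: component {u2}.
That's 3 components.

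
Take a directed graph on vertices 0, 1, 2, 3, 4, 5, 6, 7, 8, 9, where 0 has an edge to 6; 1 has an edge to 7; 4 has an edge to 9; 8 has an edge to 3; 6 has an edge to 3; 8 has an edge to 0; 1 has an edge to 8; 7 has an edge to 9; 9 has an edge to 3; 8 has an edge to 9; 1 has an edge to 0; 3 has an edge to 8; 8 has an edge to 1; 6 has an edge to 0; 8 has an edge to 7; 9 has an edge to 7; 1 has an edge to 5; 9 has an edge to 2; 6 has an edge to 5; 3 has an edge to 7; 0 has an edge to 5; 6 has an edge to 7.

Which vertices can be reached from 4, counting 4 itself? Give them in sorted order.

Start at 4.
Its neighbours: 9.
Then their neighbours: 2, 3, 7.
Then next layer: 8.
Then next layer: 0, 1.
Then next layer: 5, 6.
Every vertex is now reached.

0, 1, 2, 3, 4, 5, 6, 7, 8, 9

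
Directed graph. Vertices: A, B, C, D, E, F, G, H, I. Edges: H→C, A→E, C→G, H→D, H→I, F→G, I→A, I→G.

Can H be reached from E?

E has no outgoing edges, so nothing is reachable from it.

No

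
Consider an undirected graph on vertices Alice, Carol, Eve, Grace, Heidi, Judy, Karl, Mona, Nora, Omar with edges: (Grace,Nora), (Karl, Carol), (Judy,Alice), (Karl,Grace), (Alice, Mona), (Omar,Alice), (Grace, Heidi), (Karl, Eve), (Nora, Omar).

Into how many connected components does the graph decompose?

1

From Alice: component {Alice, Carol, Eve, Grace, Heidi, Judy, Karl, Mona, Nora, Omar}.
That's 1 component.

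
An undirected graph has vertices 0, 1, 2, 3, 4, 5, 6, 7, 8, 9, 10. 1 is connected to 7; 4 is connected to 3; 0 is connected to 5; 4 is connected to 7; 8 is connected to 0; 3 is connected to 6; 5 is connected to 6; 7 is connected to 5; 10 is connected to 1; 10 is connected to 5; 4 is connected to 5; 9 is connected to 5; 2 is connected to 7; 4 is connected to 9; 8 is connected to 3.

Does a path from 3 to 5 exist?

Explore from 3.
Distance 1: reach 4, 6, 8.
Distance 2: reach 0, 5, 7, 9.
Found 5.

Yes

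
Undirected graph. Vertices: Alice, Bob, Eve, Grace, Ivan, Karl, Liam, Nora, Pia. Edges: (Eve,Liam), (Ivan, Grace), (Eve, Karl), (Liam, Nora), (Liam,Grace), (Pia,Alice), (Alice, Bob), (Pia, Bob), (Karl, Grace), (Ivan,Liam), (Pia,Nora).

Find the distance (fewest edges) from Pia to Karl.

4

Distance 0: Pia.
Distance 1: Alice, Bob, Nora.
Distance 2: Liam.
Distance 3: Eve, Grace, Ivan.
Distance 4: Karl — contains Karl.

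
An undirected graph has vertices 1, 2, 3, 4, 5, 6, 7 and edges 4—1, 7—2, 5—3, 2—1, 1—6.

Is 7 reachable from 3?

Explore from 3.
Distance 1: reach 5.
The search is exhausted without reaching 7; it lies in a different component.

No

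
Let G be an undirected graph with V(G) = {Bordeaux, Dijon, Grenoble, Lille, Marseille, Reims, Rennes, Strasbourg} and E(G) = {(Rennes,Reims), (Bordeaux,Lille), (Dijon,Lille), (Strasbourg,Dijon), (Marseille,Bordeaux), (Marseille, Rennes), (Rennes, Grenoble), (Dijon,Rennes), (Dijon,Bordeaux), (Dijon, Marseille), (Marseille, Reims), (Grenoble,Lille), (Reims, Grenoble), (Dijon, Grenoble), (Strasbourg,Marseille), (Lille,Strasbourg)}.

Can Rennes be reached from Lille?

Explore from Lille.
Distance 1: reach Bordeaux, Dijon, Grenoble, Strasbourg.
Distance 2: reach Marseille, Reims, Rennes.
Found Rennes.

Yes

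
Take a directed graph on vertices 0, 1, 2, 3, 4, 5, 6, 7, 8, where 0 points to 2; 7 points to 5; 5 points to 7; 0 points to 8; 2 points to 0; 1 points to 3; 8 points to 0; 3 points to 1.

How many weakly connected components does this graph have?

From 0: component {0, 2, 8}.
From 1: component {1, 3}.
From 4: component {4}.
From 5: component {5, 7}.
From 6: component {6}.
That's 5 components.

5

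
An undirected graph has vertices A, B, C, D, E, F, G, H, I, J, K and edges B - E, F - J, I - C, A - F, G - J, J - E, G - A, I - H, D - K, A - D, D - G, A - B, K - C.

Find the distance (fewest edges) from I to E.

Distance 0: I.
Distance 1: C, H.
Distance 2: K.
Distance 3: D.
Distance 4: A, G.
Distance 5: B, F, J.
Distance 6: E — contains E.

6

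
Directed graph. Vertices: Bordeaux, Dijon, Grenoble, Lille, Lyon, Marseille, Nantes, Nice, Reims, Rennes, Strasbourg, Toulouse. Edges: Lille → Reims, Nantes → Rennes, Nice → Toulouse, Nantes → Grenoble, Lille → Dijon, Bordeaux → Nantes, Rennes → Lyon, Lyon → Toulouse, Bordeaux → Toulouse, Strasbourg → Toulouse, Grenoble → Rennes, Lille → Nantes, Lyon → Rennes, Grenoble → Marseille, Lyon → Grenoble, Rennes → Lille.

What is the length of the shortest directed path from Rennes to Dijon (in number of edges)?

Distance 0: Rennes.
Distance 1: Lille, Lyon.
Distance 2: Dijon, Grenoble, Nantes, Reims, Toulouse — contains Dijon.

2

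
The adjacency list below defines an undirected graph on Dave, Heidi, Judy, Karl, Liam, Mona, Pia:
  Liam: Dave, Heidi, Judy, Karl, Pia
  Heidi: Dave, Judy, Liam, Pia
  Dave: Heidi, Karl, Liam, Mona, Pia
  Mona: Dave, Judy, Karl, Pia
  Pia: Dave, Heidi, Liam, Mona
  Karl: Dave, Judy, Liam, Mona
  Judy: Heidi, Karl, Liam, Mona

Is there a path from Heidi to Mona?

Explore from Heidi.
Distance 1: reach Dave, Judy, Liam, Pia.
Distance 2: reach Karl, Mona.
Found Mona.

Yes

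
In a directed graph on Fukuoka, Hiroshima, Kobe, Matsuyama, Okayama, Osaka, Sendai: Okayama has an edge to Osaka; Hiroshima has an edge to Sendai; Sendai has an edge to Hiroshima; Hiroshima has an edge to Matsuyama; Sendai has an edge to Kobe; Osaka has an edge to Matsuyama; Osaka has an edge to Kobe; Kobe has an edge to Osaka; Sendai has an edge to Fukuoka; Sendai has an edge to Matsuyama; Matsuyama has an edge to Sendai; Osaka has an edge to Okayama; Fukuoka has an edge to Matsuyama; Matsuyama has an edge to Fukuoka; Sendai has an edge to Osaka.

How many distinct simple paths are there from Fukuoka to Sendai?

1

Fukuoka→Matsuyama→Sendai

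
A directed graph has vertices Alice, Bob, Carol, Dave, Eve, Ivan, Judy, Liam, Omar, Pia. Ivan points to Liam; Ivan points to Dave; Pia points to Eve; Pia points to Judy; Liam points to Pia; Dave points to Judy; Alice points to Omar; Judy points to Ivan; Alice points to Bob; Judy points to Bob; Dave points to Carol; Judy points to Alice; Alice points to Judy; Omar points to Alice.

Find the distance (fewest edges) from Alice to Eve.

5

Distance 0: Alice.
Distance 1: Bob, Judy, Omar.
Distance 2: Ivan.
Distance 3: Dave, Liam.
Distance 4: Carol, Pia.
Distance 5: Eve — contains Eve.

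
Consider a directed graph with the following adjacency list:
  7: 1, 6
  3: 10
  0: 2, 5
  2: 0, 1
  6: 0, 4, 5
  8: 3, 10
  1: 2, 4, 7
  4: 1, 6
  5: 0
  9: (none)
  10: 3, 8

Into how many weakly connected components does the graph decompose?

From 0: component {0, 1, 2, 4, 5, 6, 7}.
From 3: component {3, 8, 10}.
From 9: component {9}.
That's 3 components.

3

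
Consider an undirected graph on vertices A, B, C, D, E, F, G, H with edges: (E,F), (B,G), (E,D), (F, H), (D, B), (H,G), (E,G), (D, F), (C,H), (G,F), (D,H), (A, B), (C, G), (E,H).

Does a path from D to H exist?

Explore from D.
Distance 1: reach B, E, F, H.
Found H.

Yes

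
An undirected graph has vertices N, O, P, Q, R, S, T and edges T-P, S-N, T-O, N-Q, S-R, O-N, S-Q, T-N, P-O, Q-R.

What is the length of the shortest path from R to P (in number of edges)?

Distance 0: R.
Distance 1: Q, S.
Distance 2: N.
Distance 3: O, T.
Distance 4: P — contains P.

4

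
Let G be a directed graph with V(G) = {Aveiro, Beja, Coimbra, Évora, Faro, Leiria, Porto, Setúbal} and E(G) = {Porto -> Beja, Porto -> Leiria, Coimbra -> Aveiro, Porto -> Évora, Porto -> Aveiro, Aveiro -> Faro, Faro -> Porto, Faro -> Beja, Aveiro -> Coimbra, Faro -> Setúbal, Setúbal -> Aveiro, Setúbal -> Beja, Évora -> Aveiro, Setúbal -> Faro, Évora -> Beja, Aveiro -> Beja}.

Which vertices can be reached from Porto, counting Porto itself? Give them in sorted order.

Start at Porto.
Its neighbours: Aveiro, Beja, Évora, Leiria.
Then their neighbours: Coimbra, Faro.
Then next layer: Setúbal.
Every vertex is now reached.

Aveiro, Beja, Coimbra, Évora, Faro, Leiria, Porto, Setúbal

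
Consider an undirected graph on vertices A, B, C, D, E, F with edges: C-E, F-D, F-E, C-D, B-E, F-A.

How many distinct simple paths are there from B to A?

2

B–E–C–D–F–A
B–E–F–A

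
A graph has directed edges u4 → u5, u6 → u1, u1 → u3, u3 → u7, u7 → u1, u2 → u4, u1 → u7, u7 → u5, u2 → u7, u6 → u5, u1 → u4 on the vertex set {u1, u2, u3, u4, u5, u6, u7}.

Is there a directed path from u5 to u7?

u5 has no outgoing edges, so nothing is reachable from it.

No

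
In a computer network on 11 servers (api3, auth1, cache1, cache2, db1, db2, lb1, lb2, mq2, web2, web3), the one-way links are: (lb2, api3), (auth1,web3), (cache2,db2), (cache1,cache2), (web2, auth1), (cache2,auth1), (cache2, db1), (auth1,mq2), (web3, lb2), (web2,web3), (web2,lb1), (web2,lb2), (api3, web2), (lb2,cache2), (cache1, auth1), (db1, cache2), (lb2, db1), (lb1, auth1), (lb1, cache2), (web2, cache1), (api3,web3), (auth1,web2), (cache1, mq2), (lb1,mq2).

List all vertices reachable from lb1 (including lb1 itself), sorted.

Start at lb1.
Its neighbours: auth1, cache2, mq2.
Then their neighbours: db1, db2, web2, web3.
Then next layer: cache1, lb2.
Then next layer: api3.
Every vertex is now reached.

api3, auth1, cache1, cache2, db1, db2, lb1, lb2, mq2, web2, web3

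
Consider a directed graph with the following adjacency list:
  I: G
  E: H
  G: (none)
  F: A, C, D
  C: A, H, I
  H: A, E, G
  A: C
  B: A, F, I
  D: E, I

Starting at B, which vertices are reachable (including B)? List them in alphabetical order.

A, B, C, D, E, F, G, H, I

Start at B.
Its neighbours: A, F, I.
Then their neighbours: C, D, G.
Then next layer: E, H.
Every vertex is now reached.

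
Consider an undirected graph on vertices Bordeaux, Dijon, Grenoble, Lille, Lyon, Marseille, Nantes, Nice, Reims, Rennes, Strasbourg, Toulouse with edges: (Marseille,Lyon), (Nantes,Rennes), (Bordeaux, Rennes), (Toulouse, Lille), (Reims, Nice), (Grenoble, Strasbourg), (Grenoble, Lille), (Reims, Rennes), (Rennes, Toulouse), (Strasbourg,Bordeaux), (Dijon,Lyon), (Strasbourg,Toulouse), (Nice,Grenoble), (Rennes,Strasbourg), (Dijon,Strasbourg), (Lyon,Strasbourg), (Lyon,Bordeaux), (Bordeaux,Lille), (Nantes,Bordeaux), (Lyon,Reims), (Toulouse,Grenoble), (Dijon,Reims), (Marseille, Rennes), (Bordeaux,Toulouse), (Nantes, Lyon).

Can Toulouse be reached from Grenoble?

Yes

Explore from Grenoble.
Distance 1: reach Lille, Nice, Strasbourg, Toulouse.
Found Toulouse.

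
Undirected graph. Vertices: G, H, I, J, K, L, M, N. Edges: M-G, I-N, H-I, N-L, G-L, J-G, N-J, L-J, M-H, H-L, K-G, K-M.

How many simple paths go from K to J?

18

K–G–J
K–G–L–H–I–N–J
K–G–L–J
K–G–L–N–J
K–G–M–H–I–N–J
K–G–M–H–I–N–L–J
K–G–M–H–L–J
K–G–M–H–L–N–J
... and 10 more.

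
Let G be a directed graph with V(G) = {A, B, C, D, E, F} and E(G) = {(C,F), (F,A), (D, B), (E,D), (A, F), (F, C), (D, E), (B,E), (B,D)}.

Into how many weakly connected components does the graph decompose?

2

From A: component {A, C, F}.
From B: component {B, D, E}.
That's 2 components.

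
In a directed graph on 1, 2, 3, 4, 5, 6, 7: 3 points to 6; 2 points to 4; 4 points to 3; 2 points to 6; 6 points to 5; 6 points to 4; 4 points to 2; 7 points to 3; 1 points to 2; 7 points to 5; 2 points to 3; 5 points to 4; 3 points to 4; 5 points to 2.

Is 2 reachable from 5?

Yes

Explore from 5.
Distance 1: reach 2, 4.
Found 2.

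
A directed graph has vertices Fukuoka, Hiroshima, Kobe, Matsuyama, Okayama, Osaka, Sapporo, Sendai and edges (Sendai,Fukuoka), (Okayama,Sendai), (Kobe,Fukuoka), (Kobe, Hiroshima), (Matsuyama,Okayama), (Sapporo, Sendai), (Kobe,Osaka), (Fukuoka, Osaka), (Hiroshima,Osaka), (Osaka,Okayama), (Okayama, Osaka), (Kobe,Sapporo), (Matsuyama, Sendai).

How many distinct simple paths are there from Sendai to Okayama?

1

Sendai→Fukuoka→Osaka→Okayama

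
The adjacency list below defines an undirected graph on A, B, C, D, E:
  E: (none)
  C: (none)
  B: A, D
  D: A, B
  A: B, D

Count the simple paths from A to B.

2

A–B
A–D–B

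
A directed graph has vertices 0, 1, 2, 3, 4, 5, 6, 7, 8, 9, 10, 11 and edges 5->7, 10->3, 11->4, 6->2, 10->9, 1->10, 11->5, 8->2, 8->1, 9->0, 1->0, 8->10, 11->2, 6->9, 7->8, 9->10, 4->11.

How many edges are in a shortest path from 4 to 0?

Distance 0: 4.
Distance 1: 11.
Distance 2: 2, 5.
Distance 3: 7.
Distance 4: 8.
Distance 5: 1, 10.
Distance 6: 0, 3, 9 — contains 0.

6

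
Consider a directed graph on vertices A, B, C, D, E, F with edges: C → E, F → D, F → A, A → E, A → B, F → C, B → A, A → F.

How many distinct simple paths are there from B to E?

2

B→A→E
B→A→F→C→E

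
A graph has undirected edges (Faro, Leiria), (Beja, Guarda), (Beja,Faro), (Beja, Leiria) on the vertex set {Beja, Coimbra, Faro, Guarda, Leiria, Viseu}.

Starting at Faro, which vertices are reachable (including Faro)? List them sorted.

Start at Faro.
Its neighbours: Beja, Leiria.
Then their neighbours: Guarda.
Nothing further is reachable.

Beja, Faro, Guarda, Leiria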